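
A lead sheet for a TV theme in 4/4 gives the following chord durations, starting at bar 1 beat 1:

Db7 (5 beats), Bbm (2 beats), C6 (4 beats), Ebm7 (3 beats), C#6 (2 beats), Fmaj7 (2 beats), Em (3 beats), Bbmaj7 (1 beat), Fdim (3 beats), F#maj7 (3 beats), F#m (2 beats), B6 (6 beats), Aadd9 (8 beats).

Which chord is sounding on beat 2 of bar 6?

Beat 2 of bar 6 is beat (6−1)×4 + 2 = 22 overall.
Running totals: Db7 ends at 5, Bbm ends at 7, C6 ends at 11, Ebm7 ends at 14, C#6 ends at 16, Fmaj7 ends at 18, Em ends at 21, Bbmaj7 ends at 22.
Beat 22 falls within Bbmaj7.

Bbmaj7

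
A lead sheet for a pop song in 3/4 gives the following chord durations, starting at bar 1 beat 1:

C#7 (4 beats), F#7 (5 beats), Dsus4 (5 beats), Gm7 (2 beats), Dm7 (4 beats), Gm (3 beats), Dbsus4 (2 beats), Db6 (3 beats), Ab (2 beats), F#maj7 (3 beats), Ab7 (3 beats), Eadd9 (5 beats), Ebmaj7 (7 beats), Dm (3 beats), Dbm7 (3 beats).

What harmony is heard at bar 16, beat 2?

Beat 2 of bar 16 is beat (16−1)×3 + 2 = 47 overall.
Running totals: C#7 ends at 4, F#7 ends at 9, Dsus4 ends at 14, Gm7 ends at 16, Dm7 ends at 20, Gm ends at 23, Dbsus4 ends at 25, Db6 ends at 28, Ab ends at 30, F#maj7 ends at 33, Ab7 ends at 36, Eadd9 ends at 41, Ebmaj7 ends at 48.
Beat 47 falls within Ebmaj7.

Ebmaj7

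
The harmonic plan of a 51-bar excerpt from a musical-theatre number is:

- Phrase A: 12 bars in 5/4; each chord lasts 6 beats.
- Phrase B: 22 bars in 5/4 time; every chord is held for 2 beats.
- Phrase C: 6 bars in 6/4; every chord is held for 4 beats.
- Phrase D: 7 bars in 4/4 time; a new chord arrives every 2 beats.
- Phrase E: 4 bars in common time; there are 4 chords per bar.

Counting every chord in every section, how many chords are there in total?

104 chords

A: 12 bars × 5 beats = 60 beats; 6 beats/chord → 10 chords.
B: 22 bars × 5 beats = 110 beats; 2 beats/chord → 55 chords.
C: 6 bars × 6 beats = 36 beats; 4 beats/chord → 9 chords.
D: 7 bars × 4 beats = 28 beats; 2 beats/chord → 14 chords.
E: 4 bars × 4 beats = 16 beats; 1 beat/chord → 16 chords.
Total: 10 + 55 + 9 + 14 + 16 = 104.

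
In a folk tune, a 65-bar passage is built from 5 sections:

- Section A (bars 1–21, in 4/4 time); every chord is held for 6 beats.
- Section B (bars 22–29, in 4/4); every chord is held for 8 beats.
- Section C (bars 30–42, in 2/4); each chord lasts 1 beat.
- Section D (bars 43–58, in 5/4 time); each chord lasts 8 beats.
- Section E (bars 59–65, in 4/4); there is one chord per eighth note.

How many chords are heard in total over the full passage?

A: 21·4 = 84 beats, 84/6 = 14 chords.
B: 8·4 = 32 beats, 32/8 = 4 chords.
C: 13·2 = 26 beats, 26/1 = 26 chords.
D: 16·5 = 80 beats, 80/8 = 10 chords.
E: 7·4 = 28 beats, 28/0.5 = 56 chords.
Total: 14 + 4 + 26 + 10 + 56 = 110.

110 chords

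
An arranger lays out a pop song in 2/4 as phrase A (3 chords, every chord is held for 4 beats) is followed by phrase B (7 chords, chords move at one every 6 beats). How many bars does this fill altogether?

27 bars

A: 3 × 4 = 12 beats = 6 bars.
B: 7 × 6 = 42 beats = 21 bars.
Total: 6 + 21 = 27 bars.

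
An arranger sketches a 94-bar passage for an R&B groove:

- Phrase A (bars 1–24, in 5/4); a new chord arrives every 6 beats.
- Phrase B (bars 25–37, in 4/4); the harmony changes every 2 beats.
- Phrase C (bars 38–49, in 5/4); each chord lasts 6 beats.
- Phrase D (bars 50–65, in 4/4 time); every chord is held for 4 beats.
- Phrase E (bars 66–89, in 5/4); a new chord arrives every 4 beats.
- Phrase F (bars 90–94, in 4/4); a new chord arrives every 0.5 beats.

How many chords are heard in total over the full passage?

A has 120 beats and chords last 6 each, so 20 chords.
B has 52 beats and chords last 2 each, so 26 chords.
C has 60 beats and chords last 6 each, so 10 chords.
D has 64 beats and chords last 4 each, so 16 chords.
E has 120 beats and chords last 4 each, so 30 chords.
F has 20 beats and chords last 0.5 each, so 40 chords.
Total: 20 + 26 + 10 + 16 + 30 + 40 = 142.

142 chords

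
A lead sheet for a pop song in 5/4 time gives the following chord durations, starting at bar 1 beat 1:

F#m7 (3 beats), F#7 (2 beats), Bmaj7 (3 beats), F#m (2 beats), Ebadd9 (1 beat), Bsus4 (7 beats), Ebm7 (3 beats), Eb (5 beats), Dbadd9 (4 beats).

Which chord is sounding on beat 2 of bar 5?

Eb

Beat 2 of bar 5 is beat (5−1)×5 + 2 = 22 overall.
Running totals: F#m7 ends at 3, F#7 ends at 5, Bmaj7 ends at 8, F#m ends at 10, Ebadd9 ends at 11, Bsus4 ends at 18, Ebm7 ends at 21, Eb ends at 26.
Beat 22 falls within Eb.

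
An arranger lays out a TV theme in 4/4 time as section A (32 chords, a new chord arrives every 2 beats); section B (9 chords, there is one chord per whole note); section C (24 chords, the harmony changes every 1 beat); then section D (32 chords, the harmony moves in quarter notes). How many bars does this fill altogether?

39 bars

A: 32 × 2 = 64 beats = 16 bars.
B: 9 × 4 = 36 beats = 9 bars.
C: 24 × 1 = 24 beats = 6 bars.
D: 32 × 1 = 32 beats = 8 bars.
Total: 16 + 9 + 6 + 8 = 39 bars.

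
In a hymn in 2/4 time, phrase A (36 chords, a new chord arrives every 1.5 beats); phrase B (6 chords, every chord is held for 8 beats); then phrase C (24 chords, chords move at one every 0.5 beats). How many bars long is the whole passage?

A: 36 × 1.5 = 54 beats = 27 bars.
B: 6 × 8 = 48 beats = 24 bars.
C: 24 × 0.5 = 12 beats = 6 bars.
Total: 27 + 24 + 6 = 57 bars.

57 bars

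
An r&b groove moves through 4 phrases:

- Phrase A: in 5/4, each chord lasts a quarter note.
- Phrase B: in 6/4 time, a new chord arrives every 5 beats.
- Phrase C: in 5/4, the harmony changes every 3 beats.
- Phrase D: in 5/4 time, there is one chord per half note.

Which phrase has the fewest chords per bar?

Phrase B

A: 5/1 = 5 chords/bar.
B: 6/5 = 1.2 chords/bar.
C: 5/3 = 5/3 chords/bar.
D: 5/2 = 2.5 chords/bar.
Slowest is B at 1.2 chords/bar.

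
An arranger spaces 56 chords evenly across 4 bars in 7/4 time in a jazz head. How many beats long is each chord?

4 bars × 7 beats/bar = 28 beats total.
28 beats ÷ 56 chords = 0.5 beats per chord.
(That is an eighth note.)

0.5 beats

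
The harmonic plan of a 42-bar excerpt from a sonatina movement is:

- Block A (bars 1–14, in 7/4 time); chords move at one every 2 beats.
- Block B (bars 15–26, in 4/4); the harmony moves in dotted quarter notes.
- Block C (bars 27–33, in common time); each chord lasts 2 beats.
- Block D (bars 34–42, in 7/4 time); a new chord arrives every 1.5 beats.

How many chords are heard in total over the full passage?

137 chords

A has 98 beats and chords last 2 each, so 49 chords.
B has 48 beats and chords last 1.5 each, so 32 chords.
C has 28 beats and chords last 2 each, so 14 chords.
D has 63 beats and chords last 1.5 each, so 42 chords.
Total: 49 + 32 + 14 + 42 = 137.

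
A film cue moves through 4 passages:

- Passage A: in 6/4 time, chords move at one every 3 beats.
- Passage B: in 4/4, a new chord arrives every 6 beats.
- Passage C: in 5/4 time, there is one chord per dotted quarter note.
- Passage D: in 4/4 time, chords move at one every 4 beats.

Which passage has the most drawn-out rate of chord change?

A: 6 beats/bar ÷ 3 beats/chord = 2 chords/bar.
B: 4 beats/bar ÷ 6 beats/chord = 2/3 chords/bar.
C: 5 beats/bar ÷ 1.5 beats/chord = 10/3 chords/bar.
D: 4 beats/bar ÷ 4 beats/chord = 1 chord/bar.
Slowest is B at 2/3 chords/bar.

Passage B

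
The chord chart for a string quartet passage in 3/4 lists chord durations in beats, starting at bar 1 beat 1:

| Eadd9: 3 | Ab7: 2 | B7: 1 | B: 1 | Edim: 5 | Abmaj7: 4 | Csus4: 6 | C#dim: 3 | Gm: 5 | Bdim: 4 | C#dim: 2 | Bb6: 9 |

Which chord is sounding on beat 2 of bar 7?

Beat 2 of bar 7 is beat (7−1)×3 + 2 = 20 overall.
Running totals: Eadd9 ends at 3, Ab7 ends at 5, B7 ends at 6, B ends at 7, Edim ends at 12, Abmaj7 ends at 16, Csus4 ends at 22.
Beat 20 falls within Csus4.

Csus4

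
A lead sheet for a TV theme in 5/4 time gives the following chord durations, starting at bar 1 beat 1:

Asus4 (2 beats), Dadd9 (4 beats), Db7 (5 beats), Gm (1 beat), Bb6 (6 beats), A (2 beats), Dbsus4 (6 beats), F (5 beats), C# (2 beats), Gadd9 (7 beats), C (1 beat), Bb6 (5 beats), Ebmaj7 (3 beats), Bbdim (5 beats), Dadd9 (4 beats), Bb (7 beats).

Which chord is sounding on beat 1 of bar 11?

Beat 1 of bar 11 is beat (11−1)×5 + 1 = 51 overall.
Running totals: Asus4 ends at 2, Dadd9 ends at 6, Db7 ends at 11, Gm ends at 12, Bb6 ends at 18, A ends at 20, Dbsus4 ends at 26, F ends at 31, C# ends at 33, Gadd9 ends at 40, C ends at 41, Bb6 ends at 46, Ebmaj7 ends at 49, Bbdim ends at 54.
Beat 51 falls within Bbdim.

Bbdim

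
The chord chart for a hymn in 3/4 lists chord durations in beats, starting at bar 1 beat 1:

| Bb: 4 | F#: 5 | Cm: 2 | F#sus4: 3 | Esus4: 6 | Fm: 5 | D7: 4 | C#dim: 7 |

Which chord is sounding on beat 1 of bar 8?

Fm

Beat 1 of bar 8 is beat (8−1)×3 + 1 = 22 overall.
Running totals: Bb ends at 4, F# ends at 9, Cm ends at 11, F#sus4 ends at 14, Esus4 ends at 20, Fm ends at 25.
Beat 22 falls within Fm.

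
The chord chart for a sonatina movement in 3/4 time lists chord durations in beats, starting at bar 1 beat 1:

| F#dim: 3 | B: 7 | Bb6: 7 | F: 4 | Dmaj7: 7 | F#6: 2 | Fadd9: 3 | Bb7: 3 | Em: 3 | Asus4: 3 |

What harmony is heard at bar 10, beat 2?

F#6

Beat 2 of bar 10 is beat (10−1)×3 + 2 = 29 overall.
Running totals: F#dim ends at 3, B ends at 10, Bb6 ends at 17, F ends at 21, Dmaj7 ends at 28, F#6 ends at 30.
Beat 29 falls within F#6.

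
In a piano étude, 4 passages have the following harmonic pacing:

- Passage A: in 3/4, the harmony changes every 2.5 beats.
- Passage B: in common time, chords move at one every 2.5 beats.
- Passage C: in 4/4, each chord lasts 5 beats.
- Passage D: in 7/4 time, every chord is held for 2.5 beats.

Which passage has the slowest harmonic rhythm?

Passage C

A: 3 beats/bar ÷ 2.5 beats/chord = 1.2 chords/bar.
B: 4 beats/bar ÷ 2.5 beats/chord = 1.6 chords/bar.
C: 4 beats/bar ÷ 5 beats/chord = 0.8 chords/bar.
D: 7 beats/bar ÷ 2.5 beats/chord = 2.8 chords/bar.
Slowest is C at 0.8 chords/bar.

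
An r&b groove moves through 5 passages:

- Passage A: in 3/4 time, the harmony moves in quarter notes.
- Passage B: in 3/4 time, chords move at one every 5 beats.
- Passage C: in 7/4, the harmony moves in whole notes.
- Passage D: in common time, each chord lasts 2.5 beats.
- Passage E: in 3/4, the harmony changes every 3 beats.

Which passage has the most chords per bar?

A: 3 beats/bar ÷ 1 beat/chord = 3 chords/bar.
B: 3 beats/bar ÷ 5 beats/chord = 0.6 chords/bar.
C: 7 beats/bar ÷ 4 beats/chord = 1.75 chords/bar.
D: 4 beats/bar ÷ 2.5 beats/chord = 1.6 chords/bar.
E: 3 beats/bar ÷ 3 beats/chord = 1 chord/bar.
Fastest is A at 3 chords/bar.

Passage A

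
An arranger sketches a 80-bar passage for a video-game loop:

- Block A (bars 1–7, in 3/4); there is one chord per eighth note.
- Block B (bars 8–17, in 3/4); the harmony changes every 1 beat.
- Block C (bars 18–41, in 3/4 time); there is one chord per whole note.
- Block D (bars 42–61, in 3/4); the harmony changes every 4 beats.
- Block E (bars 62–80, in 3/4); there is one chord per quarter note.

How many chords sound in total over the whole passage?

A: 7 bars × 3 beats = 21 beats; 0.5 beats/chord → 42 chords.
B: 10 bars × 3 beats = 30 beats; 1 beat/chord → 30 chords.
C: 24 bars × 3 beats = 72 beats; 4 beats/chord → 18 chords.
D: 20 bars × 3 beats = 60 beats; 4 beats/chord → 15 chords.
E: 19 bars × 3 beats = 57 beats; 1 beat/chord → 57 chords.
Total: 42 + 30 + 18 + 15 + 57 = 162.

162 chords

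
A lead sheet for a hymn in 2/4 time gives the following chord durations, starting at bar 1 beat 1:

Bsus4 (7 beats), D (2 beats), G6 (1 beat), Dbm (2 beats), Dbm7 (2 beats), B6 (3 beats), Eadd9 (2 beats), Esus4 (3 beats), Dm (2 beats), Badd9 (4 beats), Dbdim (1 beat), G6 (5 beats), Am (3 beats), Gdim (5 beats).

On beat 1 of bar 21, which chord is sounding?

Beat 1 of bar 21 is beat (21−1)×2 + 1 = 41 overall.
Running totals: Bsus4 ends at 7, D ends at 9, G6 ends at 10, Dbm ends at 12, Dbm7 ends at 14, B6 ends at 17, Eadd9 ends at 19, Esus4 ends at 22, Dm ends at 24, Badd9 ends at 28, Dbdim ends at 29, G6 ends at 34, Am ends at 37, Gdim ends at 42.
Beat 41 falls within Gdim.

Gdim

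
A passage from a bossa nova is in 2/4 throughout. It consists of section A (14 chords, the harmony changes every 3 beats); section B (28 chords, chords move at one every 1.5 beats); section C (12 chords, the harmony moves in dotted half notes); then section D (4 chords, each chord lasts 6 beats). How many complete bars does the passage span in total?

A: 14 × 3 = 42 beats = 21 bars.
B: 28 × 1.5 = 42 beats = 21 bars.
C: 12 × 3 = 36 beats = 18 bars.
D: 4 × 6 = 24 beats = 12 bars.
Total: 21 + 21 + 18 + 12 = 72 bars.

72 bars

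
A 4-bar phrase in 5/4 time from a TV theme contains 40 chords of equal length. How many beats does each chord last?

0.5 beats

4 bars × 5 beats/bar = 20 beats total.
20 beats ÷ 40 chords = 0.5 beats per chord.
(That is an eighth note.)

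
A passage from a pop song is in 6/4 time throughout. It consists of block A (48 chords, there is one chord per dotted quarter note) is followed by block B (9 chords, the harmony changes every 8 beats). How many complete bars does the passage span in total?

24 bars

A: 48 × 1.5 = 72 beats = 12 bars.
B: 9 × 8 = 72 beats = 12 bars.
Total: 12 + 12 = 24 bars.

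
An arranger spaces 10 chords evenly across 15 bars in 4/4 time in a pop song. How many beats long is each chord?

6 beats

15 bars × 4 beats/bar = 60 beats total.
60 beats ÷ 10 chords = 6 beats per chord.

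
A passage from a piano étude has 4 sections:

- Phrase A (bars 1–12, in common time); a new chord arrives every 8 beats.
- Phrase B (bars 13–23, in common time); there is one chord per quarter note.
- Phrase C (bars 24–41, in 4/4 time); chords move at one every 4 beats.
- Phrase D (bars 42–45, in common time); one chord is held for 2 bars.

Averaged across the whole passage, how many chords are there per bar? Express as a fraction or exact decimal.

A: 12 bars of 4 beats is 48 beats; at 8 beats each that's 6 chords.
B: 11 bars of 4 beats is 44 beats; at 1 beat each that's 44 chords.
C: 18 bars of 4 beats is 72 beats; at 4 beats each that's 18 chords.
D: 4 bars of 4 beats is 16 beats; at 8 beats each that's 2 chords.
Overall: 70 chords over 45 bars → 70/45 = 14/9 chords per bar.

14/9 chords per bar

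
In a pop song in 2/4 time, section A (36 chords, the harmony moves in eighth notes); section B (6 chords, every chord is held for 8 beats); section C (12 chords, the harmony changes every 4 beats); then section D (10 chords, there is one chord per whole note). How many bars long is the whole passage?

77 bars

A: 36 × 0.5 = 18 beats = 9 bars.
B: 6 × 8 = 48 beats = 24 bars.
C: 12 × 4 = 48 beats = 24 bars.
D: 10 × 4 = 40 beats = 20 bars.
Total: 9 + 24 + 24 + 20 = 77 bars.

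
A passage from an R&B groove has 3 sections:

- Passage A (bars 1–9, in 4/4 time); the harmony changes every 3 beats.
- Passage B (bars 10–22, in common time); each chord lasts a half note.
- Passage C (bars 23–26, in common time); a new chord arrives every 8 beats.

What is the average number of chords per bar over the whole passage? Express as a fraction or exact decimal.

A: 9 bars of 4 beats is 36 beats; at 3 beats each that's 12 chords.
B: 13 bars of 4 beats is 52 beats; at 2 beats each that's 26 chords.
C: 4 bars of 4 beats is 16 beats; at 8 beats each that's 2 chords.
Overall: 40 chords over 26 bars → 40/26 = 20/13 chords per bar.

20/13 chords per bar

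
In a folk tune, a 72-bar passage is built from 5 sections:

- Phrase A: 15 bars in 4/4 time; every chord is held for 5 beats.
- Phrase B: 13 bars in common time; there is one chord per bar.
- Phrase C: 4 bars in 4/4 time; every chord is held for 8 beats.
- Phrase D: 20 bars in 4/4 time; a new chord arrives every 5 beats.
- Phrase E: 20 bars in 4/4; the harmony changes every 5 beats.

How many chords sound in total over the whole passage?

59 chords

A: 15 bars × 4 beats = 60 beats; 5 beats/chord → 12 chords.
B: 13 bars × 4 beats = 52 beats; 4 beats/chord → 13 chords.
C: 4 bars × 4 beats = 16 beats; 8 beats/chord → 2 chords.
D: 20 bars × 4 beats = 80 beats; 5 beats/chord → 16 chords.
E: 20 bars × 4 beats = 80 beats; 5 beats/chord → 16 chords.
Total: 12 + 13 + 2 + 16 + 16 = 59.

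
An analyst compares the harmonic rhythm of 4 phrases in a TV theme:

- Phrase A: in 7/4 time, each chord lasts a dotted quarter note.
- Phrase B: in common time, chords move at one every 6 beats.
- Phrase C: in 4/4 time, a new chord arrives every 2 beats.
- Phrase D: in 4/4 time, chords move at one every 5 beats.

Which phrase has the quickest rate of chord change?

A: each chord is 1.5 beats in 7/4, so 14/3 per bar.
B: each chord is 6 beats in 4/4, so 2/3 per bar.
C: each chord is 2 beats in 4/4, so 2 per bar.
D: each chord is 5 beats in 4/4, so 0.8 per bar.
Fastest is A at 14/3 chords/bar.

Phrase A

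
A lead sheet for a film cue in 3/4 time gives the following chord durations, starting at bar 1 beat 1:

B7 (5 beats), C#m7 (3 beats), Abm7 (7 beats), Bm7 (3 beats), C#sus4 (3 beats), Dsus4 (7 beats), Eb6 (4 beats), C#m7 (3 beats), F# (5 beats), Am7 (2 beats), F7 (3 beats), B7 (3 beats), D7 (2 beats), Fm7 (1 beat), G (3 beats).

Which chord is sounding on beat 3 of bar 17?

Beat 3 of bar 17 is beat (17−1)×3 + 3 = 51 overall.
Running totals: B7 ends at 5, C#m7 ends at 8, Abm7 ends at 15, Bm7 ends at 18, C#sus4 ends at 21, Dsus4 ends at 28, Eb6 ends at 32, C#m7 ends at 35, F# ends at 40, Am7 ends at 42, F7 ends at 45, B7 ends at 48, D7 ends at 50, Fm7 ends at 51.
Beat 51 falls within Fm7.

Fm7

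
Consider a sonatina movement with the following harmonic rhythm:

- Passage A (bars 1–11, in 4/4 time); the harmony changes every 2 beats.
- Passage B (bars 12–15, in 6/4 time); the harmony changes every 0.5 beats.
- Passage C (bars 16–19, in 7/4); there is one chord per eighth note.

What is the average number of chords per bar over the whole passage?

126/19 chords per bar

A: 11 × 4 = 44 beats ÷ 2 = 22 chords.
B: 4 × 6 = 24 beats ÷ 0.5 = 48 chords.
C: 4 × 7 = 28 beats ÷ 0.5 = 56 chords.
Overall: 126 chords over 19 bars → 126/19 = 126/19 chords per bar.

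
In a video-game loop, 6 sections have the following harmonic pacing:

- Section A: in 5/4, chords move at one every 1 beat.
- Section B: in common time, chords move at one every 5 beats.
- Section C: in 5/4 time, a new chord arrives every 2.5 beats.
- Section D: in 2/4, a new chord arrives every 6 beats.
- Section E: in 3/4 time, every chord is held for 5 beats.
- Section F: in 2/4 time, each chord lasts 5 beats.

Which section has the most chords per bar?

Section A

A: 5 beats/bar ÷ 1 beat/chord = 5 chords/bar.
B: 4 beats/bar ÷ 5 beats/chord = 0.8 chords/bar.
C: 5 beats/bar ÷ 2.5 beats/chord = 2 chords/bar.
D: 2 beats/bar ÷ 6 beats/chord = 1/3 chords/bar.
E: 3 beats/bar ÷ 5 beats/chord = 0.6 chords/bar.
F: 2 beats/bar ÷ 5 beats/chord = 0.4 chords/bar.
Fastest is A at 5 chords/bar.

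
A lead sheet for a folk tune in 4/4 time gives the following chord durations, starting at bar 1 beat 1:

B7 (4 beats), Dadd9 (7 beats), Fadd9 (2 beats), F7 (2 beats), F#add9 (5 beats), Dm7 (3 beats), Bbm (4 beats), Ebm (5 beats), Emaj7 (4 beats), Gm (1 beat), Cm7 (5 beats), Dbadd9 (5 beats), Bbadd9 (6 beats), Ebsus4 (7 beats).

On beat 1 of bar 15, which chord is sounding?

Beat 1 of bar 15 is beat (15−1)×4 + 1 = 57 overall.
Running totals: B7 ends at 4, Dadd9 ends at 11, Fadd9 ends at 13, F7 ends at 15, F#add9 ends at 20, Dm7 ends at 23, Bbm ends at 27, Ebm ends at 32, Emaj7 ends at 36, Gm ends at 37, Cm7 ends at 42, Dbadd9 ends at 47, Bbadd9 ends at 53, Ebsus4 ends at 60.
Beat 57 falls within Ebsus4.

Ebsus4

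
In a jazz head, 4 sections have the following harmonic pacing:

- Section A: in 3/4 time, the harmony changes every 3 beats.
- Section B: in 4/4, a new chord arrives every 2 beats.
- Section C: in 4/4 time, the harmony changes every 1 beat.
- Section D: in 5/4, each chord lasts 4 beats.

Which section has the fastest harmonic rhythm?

Section C

A: each chord is 3 beats in 3/4, so 1 per bar.
B: each chord is 2 beats in 4/4, so 2 per bar.
C: each chord is 1 beat in 4/4, so 4 per bar.
D: each chord is 4 beats in 5/4, so 1.25 per bar.
Fastest is C at 4 chords/bar.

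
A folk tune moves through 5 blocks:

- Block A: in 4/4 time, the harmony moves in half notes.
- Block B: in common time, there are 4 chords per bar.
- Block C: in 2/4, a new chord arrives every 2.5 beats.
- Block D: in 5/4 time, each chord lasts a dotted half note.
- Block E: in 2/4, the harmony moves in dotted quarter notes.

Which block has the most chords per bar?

A: 4/2 = 2 chords/bar.
B: 4/1 = 4 chords/bar.
C: 2/2.5 = 0.8 chords/bar.
D: 5/3 = 5/3 chords/bar.
E: 2/1.5 = 4/3 chords/bar.
Fastest is B at 4 chords/bar.

Block B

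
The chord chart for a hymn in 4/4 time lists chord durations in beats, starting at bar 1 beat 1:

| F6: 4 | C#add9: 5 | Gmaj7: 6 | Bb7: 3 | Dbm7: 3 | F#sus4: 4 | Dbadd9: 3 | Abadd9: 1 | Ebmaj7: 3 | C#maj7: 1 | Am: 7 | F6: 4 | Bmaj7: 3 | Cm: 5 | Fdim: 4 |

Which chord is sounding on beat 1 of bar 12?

Beat 1 of bar 12 is beat (12−1)×4 + 1 = 45 overall.
Running totals: F6 ends at 4, C#add9 ends at 9, Gmaj7 ends at 15, Bb7 ends at 18, Dbm7 ends at 21, F#sus4 ends at 25, Dbadd9 ends at 28, Abadd9 ends at 29, Ebmaj7 ends at 32, C#maj7 ends at 33, Am ends at 40, F6 ends at 44, Bmaj7 ends at 47.
Beat 45 falls within Bmaj7.

Bmaj7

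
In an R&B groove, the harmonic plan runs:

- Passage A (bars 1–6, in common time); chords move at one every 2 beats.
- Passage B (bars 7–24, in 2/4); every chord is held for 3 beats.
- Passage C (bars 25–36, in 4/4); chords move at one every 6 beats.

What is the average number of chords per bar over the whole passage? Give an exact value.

8/9 chords per bar

A: 6 bars of 4 beats is 24 beats; at 2 beats each that's 12 chords.
B: 18 bars of 2 beats is 36 beats; at 3 beats each that's 12 chords.
C: 12 bars of 4 beats is 48 beats; at 6 beats each that's 8 chords.
Overall: 32 chords over 36 bars → 32/36 = 8/9 chords per bar.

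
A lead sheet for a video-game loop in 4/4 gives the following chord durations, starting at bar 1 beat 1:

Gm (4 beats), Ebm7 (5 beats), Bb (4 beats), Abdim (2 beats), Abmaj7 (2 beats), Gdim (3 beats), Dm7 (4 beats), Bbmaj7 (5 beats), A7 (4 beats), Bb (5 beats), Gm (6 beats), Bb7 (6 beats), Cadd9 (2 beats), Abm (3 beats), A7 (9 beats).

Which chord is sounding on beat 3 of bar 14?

Abm

Beat 3 of bar 14 is beat (14−1)×4 + 3 = 55 overall.
Running totals: Gm ends at 4, Ebm7 ends at 9, Bb ends at 13, Abdim ends at 15, Abmaj7 ends at 17, Gdim ends at 20, Dm7 ends at 24, Bbmaj7 ends at 29, A7 ends at 33, Bb ends at 38, Gm ends at 44, Bb7 ends at 50, Cadd9 ends at 52, Abm ends at 55.
Beat 55 falls within Abm.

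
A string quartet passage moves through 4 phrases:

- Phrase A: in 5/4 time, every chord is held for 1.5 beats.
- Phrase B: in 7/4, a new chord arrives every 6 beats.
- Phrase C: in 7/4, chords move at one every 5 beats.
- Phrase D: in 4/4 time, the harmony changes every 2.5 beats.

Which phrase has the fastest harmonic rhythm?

A: each chord is 1.5 beats in 5/4, so 10/3 per bar.
B: each chord is 6 beats in 7/4, so 7/6 per bar.
C: each chord is 5 beats in 7/4, so 1.4 per bar.
D: each chord is 2.5 beats in 4/4, so 1.6 per bar.
Fastest is A at 10/3 chords/bar.

Phrase A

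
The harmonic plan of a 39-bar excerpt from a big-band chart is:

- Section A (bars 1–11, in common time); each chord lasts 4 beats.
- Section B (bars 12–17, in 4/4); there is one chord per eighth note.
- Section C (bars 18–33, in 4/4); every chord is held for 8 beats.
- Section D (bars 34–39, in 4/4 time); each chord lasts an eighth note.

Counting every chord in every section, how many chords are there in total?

A has 44 beats and chords last 4 each, so 11 chords.
B has 24 beats and chords last 0.5 each, so 48 chords.
C has 64 beats and chords last 8 each, so 8 chords.
D has 24 beats and chords last 0.5 each, so 48 chords.
Total: 11 + 48 + 8 + 48 = 115.

115 chords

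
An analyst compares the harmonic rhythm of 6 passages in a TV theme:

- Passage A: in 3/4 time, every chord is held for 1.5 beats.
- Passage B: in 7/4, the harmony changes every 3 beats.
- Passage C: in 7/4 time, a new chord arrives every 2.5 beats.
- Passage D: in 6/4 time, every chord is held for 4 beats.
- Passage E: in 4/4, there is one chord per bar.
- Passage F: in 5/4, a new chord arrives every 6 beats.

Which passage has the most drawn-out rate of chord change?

Passage F

A: 3/1.5 = 2 chords/bar.
B: 7/3 = 7/3 chords/bar.
C: 7/2.5 = 2.8 chords/bar.
D: 6/4 = 1.5 chords/bar.
E: 4/4 = 1 chord/bar.
F: 5/6 = 5/6 chords/bar.
Slowest is F at 5/6 chords/bar.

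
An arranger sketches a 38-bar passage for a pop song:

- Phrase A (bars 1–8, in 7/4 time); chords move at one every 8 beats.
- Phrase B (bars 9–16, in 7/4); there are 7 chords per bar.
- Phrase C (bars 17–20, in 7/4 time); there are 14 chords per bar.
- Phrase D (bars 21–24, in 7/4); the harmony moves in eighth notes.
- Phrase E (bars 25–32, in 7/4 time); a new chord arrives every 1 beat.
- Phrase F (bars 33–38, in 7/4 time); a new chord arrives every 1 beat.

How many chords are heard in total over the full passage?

A: 8·7 = 56 beats, 56/8 = 7 chords.
B: 8·7 = 56 beats, 56/1 = 56 chords.
C: 4·7 = 28 beats, 28/0.5 = 56 chords.
D: 4·7 = 28 beats, 28/0.5 = 56 chords.
E: 8·7 = 56 beats, 56/1 = 56 chords.
F: 6·7 = 42 beats, 42/1 = 42 chords.
Total: 7 + 56 + 56 + 56 + 56 + 42 = 273.

273 chords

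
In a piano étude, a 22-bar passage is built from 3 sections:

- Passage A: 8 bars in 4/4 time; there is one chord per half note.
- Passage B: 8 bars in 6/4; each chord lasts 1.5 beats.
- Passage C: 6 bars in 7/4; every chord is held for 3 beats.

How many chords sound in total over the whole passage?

62 chords

A: 8·4 = 32 beats, 32/2 = 16 chords.
B: 8·6 = 48 beats, 48/1.5 = 32 chords.
C: 6·7 = 42 beats, 42/3 = 14 chords.
Total: 16 + 32 + 14 = 62.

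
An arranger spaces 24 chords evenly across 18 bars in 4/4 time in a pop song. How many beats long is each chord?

3 beats

18 bars × 4 beats/bar = 72 beats total.
72 beats ÷ 24 chords = 3 beats per chord.
(That is a dotted half note.)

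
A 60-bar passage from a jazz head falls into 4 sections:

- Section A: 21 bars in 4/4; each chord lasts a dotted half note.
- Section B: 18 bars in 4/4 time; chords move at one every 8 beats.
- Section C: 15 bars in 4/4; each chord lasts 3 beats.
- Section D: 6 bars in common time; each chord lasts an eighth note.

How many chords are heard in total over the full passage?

105 chords

A: 21 bars × 4 beats = 84 beats; 3 beats/chord → 28 chords.
B: 18 bars × 4 beats = 72 beats; 8 beats/chord → 9 chords.
C: 15 bars × 4 beats = 60 beats; 3 beats/chord → 20 chords.
D: 6 bars × 4 beats = 24 beats; 0.5 beats/chord → 48 chords.
Total: 28 + 9 + 20 + 48 = 105.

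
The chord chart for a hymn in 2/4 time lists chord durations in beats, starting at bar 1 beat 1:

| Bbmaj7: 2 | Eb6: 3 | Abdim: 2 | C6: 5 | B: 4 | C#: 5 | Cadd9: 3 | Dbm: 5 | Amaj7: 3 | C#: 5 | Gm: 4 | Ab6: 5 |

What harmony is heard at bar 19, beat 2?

Beat 2 of bar 19 is beat (19−1)×2 + 2 = 38 overall.
Running totals: Bbmaj7 ends at 2, Eb6 ends at 5, Abdim ends at 7, C6 ends at 12, B ends at 16, C# ends at 21, Cadd9 ends at 24, Dbm ends at 29, Amaj7 ends at 32, C# ends at 37, Gm ends at 41.
Beat 38 falls within Gm.

Gm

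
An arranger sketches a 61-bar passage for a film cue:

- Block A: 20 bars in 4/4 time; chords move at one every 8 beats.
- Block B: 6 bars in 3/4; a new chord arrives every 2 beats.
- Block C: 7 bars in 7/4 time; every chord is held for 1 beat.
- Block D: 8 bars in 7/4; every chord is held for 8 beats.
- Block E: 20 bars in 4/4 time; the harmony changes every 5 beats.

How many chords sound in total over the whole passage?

A has 80 beats and chords last 8 each, so 10 chords.
B has 18 beats and chords last 2 each, so 9 chords.
C has 49 beats and chords last 1 each, so 49 chords.
D has 56 beats and chords last 8 each, so 7 chords.
E has 80 beats and chords last 5 each, so 16 chords.
Total: 10 + 9 + 49 + 7 + 16 = 91.

91 chords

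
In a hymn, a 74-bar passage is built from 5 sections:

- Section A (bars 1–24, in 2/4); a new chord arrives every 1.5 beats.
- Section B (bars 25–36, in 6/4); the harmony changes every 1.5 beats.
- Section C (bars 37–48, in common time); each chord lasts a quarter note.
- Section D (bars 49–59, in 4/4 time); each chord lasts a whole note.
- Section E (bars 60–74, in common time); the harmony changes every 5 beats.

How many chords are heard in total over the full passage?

A: 24 bars × 2 beats = 48 beats; 1.5 beats/chord → 32 chords.
B: 12 bars × 6 beats = 72 beats; 1.5 beats/chord → 48 chords.
C: 12 bars × 4 beats = 48 beats; 1 beat/chord → 48 chords.
D: 11 bars × 4 beats = 44 beats; 4 beats/chord → 11 chords.
E: 15 bars × 4 beats = 60 beats; 5 beats/chord → 12 chords.
Total: 32 + 48 + 48 + 11 + 12 = 151.

151 chords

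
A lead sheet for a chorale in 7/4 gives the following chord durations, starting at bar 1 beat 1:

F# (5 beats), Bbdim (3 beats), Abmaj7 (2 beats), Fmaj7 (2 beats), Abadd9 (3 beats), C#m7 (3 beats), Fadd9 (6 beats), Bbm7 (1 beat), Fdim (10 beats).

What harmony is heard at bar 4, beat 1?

Fadd9

Beat 1 of bar 4 is beat (4−1)×7 + 1 = 22 overall.
Running totals: F# ends at 5, Bbdim ends at 8, Abmaj7 ends at 10, Fmaj7 ends at 12, Abadd9 ends at 15, C#m7 ends at 18, Fadd9 ends at 24.
Beat 22 falls within Fadd9.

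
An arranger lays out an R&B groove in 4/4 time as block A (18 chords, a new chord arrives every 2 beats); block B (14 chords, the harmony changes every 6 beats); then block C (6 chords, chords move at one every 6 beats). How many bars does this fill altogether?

39 bars

A: 18 × 2 = 36 beats = 9 bars.
B: 14 × 6 = 84 beats = 21 bars.
C: 6 × 6 = 36 beats = 9 bars.
Total: 9 + 21 + 9 = 39 bars.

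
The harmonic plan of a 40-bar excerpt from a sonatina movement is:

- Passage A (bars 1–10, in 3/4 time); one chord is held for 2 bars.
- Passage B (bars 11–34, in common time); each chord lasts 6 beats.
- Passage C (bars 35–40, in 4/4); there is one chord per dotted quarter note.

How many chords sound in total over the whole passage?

A: 10·3 = 30 beats, 30/6 = 5 chords.
B: 24·4 = 96 beats, 96/6 = 16 chords.
C: 6·4 = 24 beats, 24/1.5 = 16 chords.
Total: 5 + 16 + 16 = 37.

37 chords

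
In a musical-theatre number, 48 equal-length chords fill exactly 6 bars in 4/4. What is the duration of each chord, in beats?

6 bars × 4 beats/bar = 24 beats total.
24 beats ÷ 48 chords = 0.5 beats per chord.
(That is an eighth note.)

0.5 beats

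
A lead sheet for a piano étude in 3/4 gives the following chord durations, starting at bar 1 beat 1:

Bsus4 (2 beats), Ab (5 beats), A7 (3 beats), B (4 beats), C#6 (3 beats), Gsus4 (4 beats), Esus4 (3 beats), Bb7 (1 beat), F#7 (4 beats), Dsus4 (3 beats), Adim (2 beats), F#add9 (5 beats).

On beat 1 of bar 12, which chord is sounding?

Adim

Beat 1 of bar 12 is beat (12−1)×3 + 1 = 34 overall.
Running totals: Bsus4 ends at 2, Ab ends at 7, A7 ends at 10, B ends at 14, C#6 ends at 17, Gsus4 ends at 21, Esus4 ends at 24, Bb7 ends at 25, F#7 ends at 29, Dsus4 ends at 32, Adim ends at 34.
Beat 34 falls within Adim.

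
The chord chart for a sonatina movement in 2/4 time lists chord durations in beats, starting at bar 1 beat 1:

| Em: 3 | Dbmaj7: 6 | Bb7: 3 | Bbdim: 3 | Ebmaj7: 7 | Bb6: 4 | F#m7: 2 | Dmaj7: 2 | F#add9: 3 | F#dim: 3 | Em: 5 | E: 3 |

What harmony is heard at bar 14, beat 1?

F#m7

Beat 1 of bar 14 is beat (14−1)×2 + 1 = 27 overall.
Running totals: Em ends at 3, Dbmaj7 ends at 9, Bb7 ends at 12, Bbdim ends at 15, Ebmaj7 ends at 22, Bb6 ends at 26, F#m7 ends at 28.
Beat 27 falls within F#m7.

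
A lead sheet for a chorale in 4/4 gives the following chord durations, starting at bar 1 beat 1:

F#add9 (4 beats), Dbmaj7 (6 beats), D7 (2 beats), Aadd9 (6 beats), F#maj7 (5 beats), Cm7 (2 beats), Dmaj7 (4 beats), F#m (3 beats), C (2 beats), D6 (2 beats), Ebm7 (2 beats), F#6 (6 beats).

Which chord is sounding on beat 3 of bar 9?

D6

Beat 3 of bar 9 is beat (9−1)×4 + 3 = 35 overall.
Running totals: F#add9 ends at 4, Dbmaj7 ends at 10, D7 ends at 12, Aadd9 ends at 18, F#maj7 ends at 23, Cm7 ends at 25, Dmaj7 ends at 29, F#m ends at 32, C ends at 34, D6 ends at 36.
Beat 35 falls within D6.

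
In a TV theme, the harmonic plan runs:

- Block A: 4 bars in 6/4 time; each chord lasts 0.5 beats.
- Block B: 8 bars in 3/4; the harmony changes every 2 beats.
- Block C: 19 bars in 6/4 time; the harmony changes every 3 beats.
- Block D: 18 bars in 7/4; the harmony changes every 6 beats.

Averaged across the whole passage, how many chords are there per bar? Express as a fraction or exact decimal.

A: 4 bars of 6 beats is 24 beats; at 0.5 beats each that's 48 chords.
B: 8 bars of 3 beats is 24 beats; at 2 beats each that's 12 chords.
C: 19 bars of 6 beats is 114 beats; at 3 beats each that's 38 chords.
D: 18 bars of 7 beats is 126 beats; at 6 beats each that's 21 chords.
Overall: 119 chords over 49 bars → 119/49 = 17/7 chords per bar.

17/7 chords per bar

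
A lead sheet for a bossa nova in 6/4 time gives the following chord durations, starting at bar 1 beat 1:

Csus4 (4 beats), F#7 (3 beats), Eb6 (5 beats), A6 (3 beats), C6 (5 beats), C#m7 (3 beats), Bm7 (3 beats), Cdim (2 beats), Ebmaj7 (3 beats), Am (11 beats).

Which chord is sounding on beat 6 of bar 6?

Beat 6 of bar 6 is beat (6−1)×6 + 6 = 36 overall.
Running totals: Csus4 ends at 4, F#7 ends at 7, Eb6 ends at 12, A6 ends at 15, C6 ends at 20, C#m7 ends at 23, Bm7 ends at 26, Cdim ends at 28, Ebmaj7 ends at 31, Am ends at 42.
Beat 36 falls within Am.

Am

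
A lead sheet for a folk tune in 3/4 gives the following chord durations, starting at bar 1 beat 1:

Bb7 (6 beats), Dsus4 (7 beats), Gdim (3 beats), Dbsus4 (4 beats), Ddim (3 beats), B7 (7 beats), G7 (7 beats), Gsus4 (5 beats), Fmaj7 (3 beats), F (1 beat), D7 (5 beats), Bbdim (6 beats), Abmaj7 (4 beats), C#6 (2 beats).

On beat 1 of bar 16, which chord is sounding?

F

Beat 1 of bar 16 is beat (16−1)×3 + 1 = 46 overall.
Running totals: Bb7 ends at 6, Dsus4 ends at 13, Gdim ends at 16, Dbsus4 ends at 20, Ddim ends at 23, B7 ends at 30, G7 ends at 37, Gsus4 ends at 42, Fmaj7 ends at 45, F ends at 46.
Beat 46 falls within F.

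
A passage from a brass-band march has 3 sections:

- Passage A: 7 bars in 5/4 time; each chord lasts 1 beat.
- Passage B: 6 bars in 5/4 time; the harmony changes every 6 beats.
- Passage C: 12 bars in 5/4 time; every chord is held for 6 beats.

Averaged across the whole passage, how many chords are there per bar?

2 chords per bar

A: 7 bars of 5 beats is 35 beats; at 1 beat each that's 35 chords.
B: 6 bars of 5 beats is 30 beats; at 6 beats each that's 5 chords.
C: 12 bars of 5 beats is 60 beats; at 6 beats each that's 10 chords.
Overall: 50 chords over 25 bars → 50/25 = 2 chords per bar.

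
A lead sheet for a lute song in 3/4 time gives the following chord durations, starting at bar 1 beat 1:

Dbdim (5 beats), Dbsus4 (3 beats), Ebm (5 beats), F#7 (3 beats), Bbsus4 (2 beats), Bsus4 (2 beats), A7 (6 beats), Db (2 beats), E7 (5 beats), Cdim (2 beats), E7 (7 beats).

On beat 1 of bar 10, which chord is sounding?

Beat 1 of bar 10 is beat (10−1)×3 + 1 = 28 overall.
Running totals: Dbdim ends at 5, Dbsus4 ends at 8, Ebm ends at 13, F#7 ends at 16, Bbsus4 ends at 18, Bsus4 ends at 20, A7 ends at 26, Db ends at 28.
Beat 28 falls within Db.

Db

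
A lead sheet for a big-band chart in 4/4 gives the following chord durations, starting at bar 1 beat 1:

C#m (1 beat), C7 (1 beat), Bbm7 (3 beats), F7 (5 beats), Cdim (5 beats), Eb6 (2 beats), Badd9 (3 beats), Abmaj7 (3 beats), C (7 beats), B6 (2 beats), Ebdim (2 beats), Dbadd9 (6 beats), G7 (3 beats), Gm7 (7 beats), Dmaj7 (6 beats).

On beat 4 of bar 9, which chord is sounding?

Dbadd9

Beat 4 of bar 9 is beat (9−1)×4 + 4 = 36 overall.
Running totals: C#m ends at 1, C7 ends at 2, Bbm7 ends at 5, F7 ends at 10, Cdim ends at 15, Eb6 ends at 17, Badd9 ends at 20, Abmaj7 ends at 23, C ends at 30, B6 ends at 32, Ebdim ends at 34, Dbadd9 ends at 40.
Beat 36 falls within Dbadd9.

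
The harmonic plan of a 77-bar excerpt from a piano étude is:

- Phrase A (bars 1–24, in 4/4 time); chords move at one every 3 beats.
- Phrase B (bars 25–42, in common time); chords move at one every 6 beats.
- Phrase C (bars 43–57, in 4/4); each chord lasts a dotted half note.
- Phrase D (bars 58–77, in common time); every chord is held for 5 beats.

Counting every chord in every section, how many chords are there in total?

A has 96 beats and chords last 3 each, so 32 chords.
B has 72 beats and chords last 6 each, so 12 chords.
C has 60 beats and chords last 3 each, so 20 chords.
D has 80 beats and chords last 5 each, so 16 chords.
Total: 32 + 12 + 20 + 16 = 80.

80 chords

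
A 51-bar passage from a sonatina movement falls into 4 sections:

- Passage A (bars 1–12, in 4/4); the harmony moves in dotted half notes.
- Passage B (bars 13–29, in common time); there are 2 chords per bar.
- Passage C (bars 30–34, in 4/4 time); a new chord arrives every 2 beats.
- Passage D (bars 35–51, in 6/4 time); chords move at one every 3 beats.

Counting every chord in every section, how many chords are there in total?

94 chords

A: 12 bars × 4 beats = 48 beats; 3 beats/chord → 16 chords.
B: 17 bars × 4 beats = 68 beats; 2 beats/chord → 34 chords.
C: 5 bars × 4 beats = 20 beats; 2 beats/chord → 10 chords.
D: 17 bars × 6 beats = 102 beats; 3 beats/chord → 34 chords.
Total: 16 + 34 + 10 + 34 = 94.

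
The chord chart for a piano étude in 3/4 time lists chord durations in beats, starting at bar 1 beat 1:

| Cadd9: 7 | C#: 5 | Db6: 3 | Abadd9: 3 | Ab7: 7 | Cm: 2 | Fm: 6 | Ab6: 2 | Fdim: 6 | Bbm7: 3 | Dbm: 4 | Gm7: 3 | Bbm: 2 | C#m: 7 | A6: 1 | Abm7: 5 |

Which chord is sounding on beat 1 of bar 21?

Beat 1 of bar 21 is beat (21−1)×3 + 1 = 61 overall.
Running totals: Cadd9 ends at 7, C# ends at 12, Db6 ends at 15, Abadd9 ends at 18, Ab7 ends at 25, Cm ends at 27, Fm ends at 33, Ab6 ends at 35, Fdim ends at 41, Bbm7 ends at 44, Dbm ends at 48, Gm7 ends at 51, Bbm ends at 53, C#m ends at 60, A6 ends at 61.
Beat 61 falls within A6.

A6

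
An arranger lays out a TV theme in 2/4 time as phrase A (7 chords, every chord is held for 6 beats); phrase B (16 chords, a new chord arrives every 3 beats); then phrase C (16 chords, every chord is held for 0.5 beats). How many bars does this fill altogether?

49 bars

A: 7 × 6 = 42 beats = 21 bars.
B: 16 × 3 = 48 beats = 24 bars.
C: 16 × 0.5 = 8 beats = 4 bars.
Total: 21 + 24 + 4 = 49 bars.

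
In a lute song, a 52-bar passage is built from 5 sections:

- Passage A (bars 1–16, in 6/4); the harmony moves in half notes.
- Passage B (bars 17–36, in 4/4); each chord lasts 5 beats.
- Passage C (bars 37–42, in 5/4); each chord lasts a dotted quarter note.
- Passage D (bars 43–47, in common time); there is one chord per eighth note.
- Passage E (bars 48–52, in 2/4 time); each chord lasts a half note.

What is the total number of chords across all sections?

129 chords

A: 16·6 = 96 beats, 96/2 = 48 chords.
B: 20·4 = 80 beats, 80/5 = 16 chords.
C: 6·5 = 30 beats, 30/1.5 = 20 chords.
D: 5·4 = 20 beats, 20/0.5 = 40 chords.
E: 5·2 = 10 beats, 10/2 = 5 chords.
Total: 48 + 16 + 20 + 40 + 5 = 129.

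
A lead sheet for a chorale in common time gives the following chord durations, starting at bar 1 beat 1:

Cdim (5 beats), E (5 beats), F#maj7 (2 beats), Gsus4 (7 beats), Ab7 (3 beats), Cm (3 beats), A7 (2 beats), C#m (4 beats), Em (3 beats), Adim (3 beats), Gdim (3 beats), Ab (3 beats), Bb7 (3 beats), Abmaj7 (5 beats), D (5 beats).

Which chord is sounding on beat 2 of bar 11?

Beat 2 of bar 11 is beat (11−1)×4 + 2 = 42 overall.
Running totals: Cdim ends at 5, E ends at 10, F#maj7 ends at 12, Gsus4 ends at 19, Ab7 ends at 22, Cm ends at 25, A7 ends at 27, C#m ends at 31, Em ends at 34, Adim ends at 37, Gdim ends at 40, Ab ends at 43.
Beat 42 falls within Ab.

Ab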